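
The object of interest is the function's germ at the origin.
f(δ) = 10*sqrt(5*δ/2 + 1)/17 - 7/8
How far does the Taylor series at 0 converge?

Branch term (10/17)*sqrt(1 - δ/(-2/5)): its argument vanishes at δ = -2/5, a square-root branch point, modulus 2/5.
The radius of convergence is the smallest modulus among the singular points: 2/5.

The radius of convergence is 2/5.


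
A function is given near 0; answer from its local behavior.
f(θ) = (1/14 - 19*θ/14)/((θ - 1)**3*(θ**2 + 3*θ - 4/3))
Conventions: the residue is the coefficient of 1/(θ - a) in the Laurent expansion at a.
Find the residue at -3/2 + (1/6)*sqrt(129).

The factor θ**2 + 3*θ - 4/3 splits as (θ - a)(θ - a') with a = -3/2 + (1/6)*sqrt(129), a' = -3/2 - (1/6)*sqrt(129). At the order-1 pole a set g(θ) = (θ - a)*f(θ) = [(1/14 - 19*θ/14)/(θ - 1)**3] / (θ - a').
Simple pole: residue = g(a) at a = -3/2 + (1/6)*sqrt(129), which is 2007/7168 + (1029/44032)*sqrt(129).

The residue is 2007/7168 + (1029/44032)*sqrt(129).


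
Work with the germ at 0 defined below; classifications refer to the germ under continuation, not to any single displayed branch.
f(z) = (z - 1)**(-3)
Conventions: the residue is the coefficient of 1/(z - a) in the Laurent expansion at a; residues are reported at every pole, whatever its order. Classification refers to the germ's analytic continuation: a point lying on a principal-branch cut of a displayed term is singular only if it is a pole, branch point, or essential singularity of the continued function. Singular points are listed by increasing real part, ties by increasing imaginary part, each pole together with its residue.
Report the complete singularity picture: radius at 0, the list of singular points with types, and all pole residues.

Denominator factor (z - 1)^3: pole of order 3 at 1, modulus 1.
The radius of convergence is the smallest modulus among the singular points: 1.
At the order-3 pole 1 set g(z) = (z - (1))^3*f(z) = 1.
Order-3 pole: residue = g''(a)/2; g''(1) = 0, so the residue is 0.

Radius of convergence at 0: 1.
At 1: a pole of order 3; residue 0.


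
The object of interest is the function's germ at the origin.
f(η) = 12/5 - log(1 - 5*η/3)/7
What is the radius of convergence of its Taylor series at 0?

Branch term (-1/7)*log(1 - η/(3/5)): its argument vanishes at η = 3/5, a logarithmic branch point, modulus 3/5.
The radius of convergence is the smallest modulus among the singular points: 3/5.

The radius of convergence is 3/5.


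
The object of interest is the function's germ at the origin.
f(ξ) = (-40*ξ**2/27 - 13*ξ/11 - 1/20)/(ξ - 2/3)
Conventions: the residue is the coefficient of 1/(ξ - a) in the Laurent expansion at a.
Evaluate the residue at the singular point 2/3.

At the order-1 pole 2/3 set g(ξ) = (ξ - (2/3))*f(ξ) = -40*ξ**2/27 - 13*ξ/11 - 1/20.
Simple pole: residue = g(a) at a = 2/3, which is -79993/53460.

The residue is -79993/53460.


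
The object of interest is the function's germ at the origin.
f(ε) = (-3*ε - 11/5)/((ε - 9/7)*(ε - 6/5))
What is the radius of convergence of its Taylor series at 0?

Denominator factor (ε - 6/5): pole of order 1 at 6/5, modulus 6/5.
Denominator factor (ε - 9/7): pole of order 1 at 9/7, modulus 9/7.
The radius of convergence is the smallest modulus among the singular points: 6/5.

The radius of convergence is 6/5.


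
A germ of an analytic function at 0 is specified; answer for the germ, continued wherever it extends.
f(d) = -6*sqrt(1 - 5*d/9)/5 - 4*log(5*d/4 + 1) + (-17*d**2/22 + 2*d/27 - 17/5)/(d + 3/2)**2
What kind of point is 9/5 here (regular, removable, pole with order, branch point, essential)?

The term (-6/5)*sqrt(1 - d/(9/5)) has argument 1 - 9/5/(9/5) = 0 at 9/5: a square-root (algebraic, two-sheeted) branch point; the remaining terms are analytic or single-valued there.

The point is an algebraic (square-root) branch point.


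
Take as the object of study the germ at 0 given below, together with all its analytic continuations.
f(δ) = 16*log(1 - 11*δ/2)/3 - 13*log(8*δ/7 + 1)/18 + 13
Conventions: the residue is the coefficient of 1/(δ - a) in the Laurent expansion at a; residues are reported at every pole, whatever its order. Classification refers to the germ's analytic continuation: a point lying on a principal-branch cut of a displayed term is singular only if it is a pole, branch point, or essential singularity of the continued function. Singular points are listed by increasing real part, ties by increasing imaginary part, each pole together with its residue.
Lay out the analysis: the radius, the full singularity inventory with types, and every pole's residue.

Radius of convergence at 0: 2/11.
At -7/8: a logarithmic branch point.
At 2/11: a logarithmic branch point.

Branch term (16/3)*log(1 - δ/(2/11)): its argument vanishes at δ = 2/11, a logarithmic branch point, modulus 2/11.
Branch term (-13/18)*log(1 - δ/(-7/8)): its argument vanishes at δ = -7/8, a logarithmic branch point, modulus 7/8.
The radius of convergence is the smallest modulus among the singular points: 2/11.
List the singular points by increasing real part (a conjugate pair: the negative imaginary part first).


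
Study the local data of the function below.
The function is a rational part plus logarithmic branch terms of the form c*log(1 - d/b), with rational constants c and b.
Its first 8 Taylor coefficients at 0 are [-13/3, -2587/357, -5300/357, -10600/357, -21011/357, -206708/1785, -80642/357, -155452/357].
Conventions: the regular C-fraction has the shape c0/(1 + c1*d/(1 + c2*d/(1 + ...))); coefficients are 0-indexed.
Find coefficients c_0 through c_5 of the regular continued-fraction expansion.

The regular C-fraction coefficients are [-13/3, -199/119, -115887/307853, 26489400/99933223, -388394469/409467400, -4619526223/6896116200].

Taylor coefficients (read off): a_0 = -13/3, a_1 = -2587/357, a_2 = -5300/357, a_3 = -10600/357, a_4 = -21011/357, a_5 = -206708/1785.
c0 = a_0 = -13/3. Peel one level at a time: if S = 1 + c*d/S' with S'(0) = 1, then c is the d-coefficient of S and S' = c*d/(S - 1).
S_1 = c0/f = 1 + (-199/119)*d + (-115887/184093)*d^2 + ...; c1 = -199/119.
S_2 = c1*d/(S_1 - 1) = 1 + (-115887/307853)*d + (667800/6692569)*d^2 + ...; c2 = -115887/307853.
S_3 = c2*d/(S_2 - 1) = 1 + (26489400/99933223)*d + (4877375769/19398595333)*d^2 + ...; c3 = 26489400/99933223.
S_4 = c3*d/(S_3 - 1) = 1 + (-388394469/409467400)*d + (-71393439/112360000)*d^2 + ...; c4 = -388394469/409467400.
S_5 = c4*d/(S_4 - 1) = 1 + (-4619526223/6896116200)*d + ...; c5 = -4619526223/6896116200.


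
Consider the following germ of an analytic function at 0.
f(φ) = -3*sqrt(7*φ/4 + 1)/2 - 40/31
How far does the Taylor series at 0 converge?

The radius of convergence is 4/7.

Branch term (-3/2)*sqrt(1 - φ/(-4/7)): its argument vanishes at φ = -4/7, a square-root branch point, modulus 4/7.
The radius of convergence is the smallest modulus among the singular points: 4/7.


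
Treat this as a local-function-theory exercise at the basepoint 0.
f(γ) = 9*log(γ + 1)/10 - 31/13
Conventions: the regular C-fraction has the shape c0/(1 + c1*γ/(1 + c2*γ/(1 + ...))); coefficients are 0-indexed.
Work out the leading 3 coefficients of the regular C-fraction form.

Taylor coefficients (expand at 0): a_0 = -31/13, a_1 = 9/10, a_2 = -9/20.
c0 = a_0 = -31/13. Peel one level at a time: if S = 1 + c*γ/S' with S'(0) = 1, then c is the γ-coefficient of S and S' = c*γ/(S - 1).
S_1 = c0/f = 1 + (117/310)*γ + (-2223/48050)*γ^2 + ...; c1 = 117/310.
S_2 = c1*γ/(S_1 - 1) = 1 + (19/155)*γ + ...; c2 = 19/155.

The regular C-fraction coefficients are [-31/13, 117/310, 19/155].


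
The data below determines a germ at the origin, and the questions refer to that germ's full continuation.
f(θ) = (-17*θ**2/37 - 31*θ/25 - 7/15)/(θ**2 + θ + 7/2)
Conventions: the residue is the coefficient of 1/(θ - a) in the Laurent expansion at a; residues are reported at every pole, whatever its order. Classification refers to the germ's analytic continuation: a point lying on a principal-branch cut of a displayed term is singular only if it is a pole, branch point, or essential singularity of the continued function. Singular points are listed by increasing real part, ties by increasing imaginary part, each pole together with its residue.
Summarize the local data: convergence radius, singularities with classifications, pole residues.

Denominator factor (θ**2 + θ + 7/2): discriminant -13, complex-conjugate roots (-1/2) + ((1/2)*sqrt(13))*i and (-1/2) - ((1/2)*sqrt(13))*i; poles of order 1, moduli (1/2)*sqrt(14) and (1/2)*sqrt(14).
The radius of convergence is the smallest modulus among the singular points: (1/2)*sqrt(14).
The factor θ**2 + θ + 7/2 splits as (θ - a)(θ - a') with a = (-1/2) - ((1/2)*sqrt(13))*i, a' = (-1/2) + ((1/2)*sqrt(13))*i. At the order-1 pole a set g(θ) = (θ - a)*f(θ) = [-17*θ**2/37 - 31*θ/25 - 7/15] / (θ - a').
Simple pole: residue = g(a) at a = (-1/2) - ((1/2)*sqrt(13))*i, which is (-361/925) + ((8501/72150)*sqrt(13))*i.
The factor θ**2 + θ + 7/2 splits as (θ - a)(θ - a') with a = (-1/2) + ((1/2)*sqrt(13))*i, a' = (-1/2) - ((1/2)*sqrt(13))*i. At the order-1 pole a set g(θ) = (θ - a)*f(θ) = [-17*θ**2/37 - 31*θ/25 - 7/15] / (θ - a').
Simple pole: residue = g(a) at a = (-1/2) + ((1/2)*sqrt(13))*i, which is (-361/925) - ((8501/72150)*sqrt(13))*i.
List the singular points by increasing real part (a conjugate pair: the negative imaginary part first).

Radius of convergence at 0: (1/2)*sqrt(14).
At (-1/2) - ((1/2)*sqrt(13))*i: a pole of order 1; residue (-361/925) + ((8501/72150)*sqrt(13))*i.
At (-1/2) + ((1/2)*sqrt(13))*i: a pole of order 1; residue (-361/925) - ((8501/72150)*sqrt(13))*i.


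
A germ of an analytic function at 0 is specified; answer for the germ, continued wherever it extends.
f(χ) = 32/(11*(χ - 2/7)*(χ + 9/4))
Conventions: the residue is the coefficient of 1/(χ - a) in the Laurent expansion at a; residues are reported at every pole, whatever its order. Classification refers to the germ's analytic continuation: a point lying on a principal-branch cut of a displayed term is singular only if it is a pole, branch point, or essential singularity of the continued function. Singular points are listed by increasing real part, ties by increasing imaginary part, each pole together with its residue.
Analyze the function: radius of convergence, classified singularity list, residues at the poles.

Radius of convergence at 0: 2/7.
At -9/4: a pole of order 1; residue -896/781.
At 2/7: a pole of order 1; residue 896/781.

Denominator factor (χ - 2/7): pole of order 1 at 2/7, modulus 2/7.
Denominator factor (χ + 9/4): pole of order 1 at -9/4, modulus 9/4.
The radius of convergence is the smallest modulus among the singular points: 2/7.
At the order-1 pole -9/4 set g(χ) = (χ - (-9/4))*f(χ) = 32/(11*(χ - 2/7)).
Simple pole: residue = g(a) at a = -9/4, which is -896/781.
At the order-1 pole 2/7 set g(χ) = (χ - (2/7))*f(χ) = 32/(11*(χ + 9/4)).
Simple pole: residue = g(a) at a = 2/7, which is 896/781.
List the singular points by increasing real part (a conjugate pair: the negative imaginary part first).


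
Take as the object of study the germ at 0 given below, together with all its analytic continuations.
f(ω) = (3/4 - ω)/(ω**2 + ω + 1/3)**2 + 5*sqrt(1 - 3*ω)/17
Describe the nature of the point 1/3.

The point is an algebraic (square-root) branch point.

The term (5/17)*sqrt(1 - ω/(1/3)) has argument 1 - 1/3/(1/3) = 0 at 1/3: a square-root (algebraic, two-sheeted) branch point; the remaining terms are analytic or single-valued there.


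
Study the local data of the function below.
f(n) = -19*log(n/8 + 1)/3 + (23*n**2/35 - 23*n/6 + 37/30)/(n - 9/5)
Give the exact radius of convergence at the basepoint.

The radius of convergence is 9/5.

Denominator factor (n - 9/5): pole of order 1 at 9/5, modulus 9/5.
Branch term (-19/3)*log(1 - n/(-8)): its argument vanishes at n = -8, a logarithmic branch point, modulus 8.
The radius of convergence is the smallest modulus among the singular points: 9/5.


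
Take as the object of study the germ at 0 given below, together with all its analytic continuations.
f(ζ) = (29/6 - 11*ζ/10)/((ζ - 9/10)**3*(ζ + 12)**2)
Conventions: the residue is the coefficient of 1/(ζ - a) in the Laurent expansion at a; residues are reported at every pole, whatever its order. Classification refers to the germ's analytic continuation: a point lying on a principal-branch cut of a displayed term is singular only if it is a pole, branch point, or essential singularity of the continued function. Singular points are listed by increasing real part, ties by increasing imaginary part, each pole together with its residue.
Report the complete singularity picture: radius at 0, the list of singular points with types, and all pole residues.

Denominator factor (ζ - 9/10)^3: pole of order 3 at 9/10, modulus 9/10.
Denominator factor (ζ + 12)^2: pole of order 2 at -12, modulus 12.
The radius of convergence is the smallest modulus among the singular points: 9/10.
At the order-2 pole -12 set g(ζ) = (ζ - (-12))^2*f(ζ) = (29/6 - 11*ζ/10)/(ζ - 9/10)**3.
Order-2 pole: residue = g'(a); g'(-12) = -399100/276922881, so the residue is -399100/276922881.
At the order-3 pole 9/10 set g(ζ) = (ζ - (9/10))^3*f(ζ) = (29/6 - 11*ζ/10)/(ζ + 12)**2.
Order-3 pole: residue = g''(a)/2; g''(9/10) = 798200/276922881, so the residue is 399100/276922881.
List the singular points by increasing real part (a conjugate pair: the negative imaginary part first).

Radius of convergence at 0: 9/10.
At -12: a pole of order 2; residue -399100/276922881.
At 9/10: a pole of order 3; residue 399100/276922881.


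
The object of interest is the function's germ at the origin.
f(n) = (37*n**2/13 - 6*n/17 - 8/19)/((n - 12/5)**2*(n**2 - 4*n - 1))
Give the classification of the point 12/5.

The point is a pole of order 2.

The denominator factor n - 12/5 vanishes at 12/5 and appears to the power 2; the numerator there equals 1587824/104975, nonzero, and no other factor vanishes.
Hence a pole whose order is the multiplicity, 2.


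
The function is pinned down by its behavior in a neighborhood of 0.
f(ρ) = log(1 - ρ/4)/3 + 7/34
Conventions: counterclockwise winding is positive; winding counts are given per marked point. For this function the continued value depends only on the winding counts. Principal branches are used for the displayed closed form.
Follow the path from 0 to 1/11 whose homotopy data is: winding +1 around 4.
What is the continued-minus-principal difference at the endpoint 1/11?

Continued minus principal equals (2/3)*pi*i.

The rational part is single-valued and drops out of the difference; each branch term changes only by its own monodromy.
(1/3)*log(1 - ρ/(4)): each positive loop around 4 adds 2*pi*i to the log, so winding +1 contributes (1/3)*(1)*2*pi*i = (2/3)*pi*i.
Summing the contributions at ρ = 1/11 gives (2/3)*pi*i.


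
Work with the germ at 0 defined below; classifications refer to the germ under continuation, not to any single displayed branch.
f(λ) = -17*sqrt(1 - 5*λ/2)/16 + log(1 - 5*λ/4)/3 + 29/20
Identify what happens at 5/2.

There is no denominator, hence no pole anywhere.
Branch term sqrt(1 - λ/(2/5)): argument at 5/2 is -21/4, nonzero, so 5/2 is not its branch point (a point on a principal cut is still regular for the continued germ).
Branch term log(1 - λ/(4/5)): argument at 5/2 is -17/8, nonzero, so 5/2 is not its branch point (a point on a principal cut is still regular for the continued germ).
So the germ continues analytically to 5/2.

The point is a regular point.


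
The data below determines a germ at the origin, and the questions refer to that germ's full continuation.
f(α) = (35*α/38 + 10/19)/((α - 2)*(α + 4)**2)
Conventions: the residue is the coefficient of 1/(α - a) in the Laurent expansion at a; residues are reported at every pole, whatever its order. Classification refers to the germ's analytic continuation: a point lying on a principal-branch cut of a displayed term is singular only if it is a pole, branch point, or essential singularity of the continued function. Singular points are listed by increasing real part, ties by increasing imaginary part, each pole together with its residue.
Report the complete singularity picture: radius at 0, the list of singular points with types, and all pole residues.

Radius of convergence at 0: 2.
At -4: a pole of order 2; residue -5/76.
At 2: a pole of order 1; residue 5/76.

Denominator factor (α - 2): pole of order 1 at 2, modulus 2.
Denominator factor (α + 4)^2: pole of order 2 at -4, modulus 4.
The radius of convergence is the smallest modulus among the singular points: 2.
At the order-2 pole -4 set g(α) = (α - (-4))^2*f(α) = (35*α/38 + 10/19)/(α - 2).
Order-2 pole: residue = g'(a); g'(-4) = -5/76, so the residue is -5/76.
At the order-1 pole 2 set g(α) = (α - (2))*f(α) = (35*α/38 + 10/19)/(α + 4)**2.
Simple pole: residue = g(a) at a = 2, which is 5/76.
List the singular points by increasing real part (a conjugate pair: the negative imaginary part first).


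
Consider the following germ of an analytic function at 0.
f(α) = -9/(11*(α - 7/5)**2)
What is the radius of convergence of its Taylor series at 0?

The radius of convergence is 7/5.

Denominator factor (α - 7/5)^2: pole of order 2 at 7/5, modulus 7/5.
The radius of convergence is the smallest modulus among the singular points: 7/5.


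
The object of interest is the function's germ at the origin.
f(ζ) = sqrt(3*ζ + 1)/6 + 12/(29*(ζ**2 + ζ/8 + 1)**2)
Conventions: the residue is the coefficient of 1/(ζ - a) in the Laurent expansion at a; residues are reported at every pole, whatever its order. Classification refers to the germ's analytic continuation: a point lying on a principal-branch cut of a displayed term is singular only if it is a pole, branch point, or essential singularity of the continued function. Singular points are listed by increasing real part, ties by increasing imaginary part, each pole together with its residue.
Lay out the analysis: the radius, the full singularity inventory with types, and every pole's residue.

Radius of convergence at 0: 1/3.
At -1/3: an algebraic (square-root) branch point.
At (-1/16) - ((1/16)*sqrt(255))*i: a pole of order 2; residue ((4096/628575)*sqrt(255))*i.
At (-1/16) + ((1/16)*sqrt(255))*i: a pole of order 2; residue -((4096/628575)*sqrt(255))*i.

Denominator factor (ζ**2 + ζ/8 + 1)^2: discriminant -255/64, complex-conjugate roots (-1/16) + ((1/16)*sqrt(255))*i and (-1/16) - ((1/16)*sqrt(255))*i; poles of order 2, moduli 1 and 1.
Branch term (1/6)*sqrt(1 - ζ/(-1/3)): its argument vanishes at ζ = -1/3, a square-root branch point, modulus 1/3.
The radius of convergence is the smallest modulus among the singular points: 1/3.
The branch term is analytic at (-1/16) - ((1/16)*sqrt(255))*i and contributes nothing to the residue; only the rational part matters.
The factor ζ**2 + ζ/8 + 1 splits as (ζ - a)(ζ - a') with a = (-1/16) - ((1/16)*sqrt(255))*i, a' = (-1/16) + ((1/16)*sqrt(255))*i. At the order-2 pole a set g(ζ) = (ζ - a)^2*(rational part) = [12/29] / (ζ - a')^2.
Order-2 pole: residue = g'(a); g'((-1/16) - ((1/16)*sqrt(255))*i) = ((4096/628575)*sqrt(255))*i, so the residue is ((4096/628575)*sqrt(255))*i.
The branch term is analytic at (-1/16) + ((1/16)*sqrt(255))*i and contributes nothing to the residue; only the rational part matters.
The factor ζ**2 + ζ/8 + 1 splits as (ζ - a)(ζ - a') with a = (-1/16) + ((1/16)*sqrt(255))*i, a' = (-1/16) - ((1/16)*sqrt(255))*i. At the order-2 pole a set g(ζ) = (ζ - a)^2*(rational part) = [12/29] / (ζ - a')^2.
Order-2 pole: residue = g'(a); g'((-1/16) + ((1/16)*sqrt(255))*i) = -((4096/628575)*sqrt(255))*i, so the residue is -((4096/628575)*sqrt(255))*i.
List the singular points by increasing real part (a conjugate pair: the negative imaginary part first).


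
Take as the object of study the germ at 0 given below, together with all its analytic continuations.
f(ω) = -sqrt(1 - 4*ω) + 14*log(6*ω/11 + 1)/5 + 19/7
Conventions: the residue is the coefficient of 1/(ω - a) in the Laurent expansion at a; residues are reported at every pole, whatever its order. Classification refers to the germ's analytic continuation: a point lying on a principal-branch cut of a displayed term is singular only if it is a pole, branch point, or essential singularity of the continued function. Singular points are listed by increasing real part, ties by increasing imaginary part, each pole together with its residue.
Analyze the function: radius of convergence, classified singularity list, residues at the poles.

Branch term (14/5)*log(1 - ω/(-11/6)): its argument vanishes at ω = -11/6, a logarithmic branch point, modulus 11/6.
Branch term (-1)*sqrt(1 - ω/(1/4)): its argument vanishes at ω = 1/4, a square-root branch point, modulus 1/4.
The radius of convergence is the smallest modulus among the singular points: 1/4.
List the singular points by increasing real part (a conjugate pair: the negative imaginary part first).

Radius of convergence at 0: 1/4.
At -11/6: a logarithmic branch point.
At 1/4: an algebraic (square-root) branch point.


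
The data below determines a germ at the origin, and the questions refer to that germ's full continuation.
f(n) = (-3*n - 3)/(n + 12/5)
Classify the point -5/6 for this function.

Denominator factors: n + 12/5 = 47/30 at n = -5/6 — none vanishes.
So the germ continues analytically to -5/6.

The point is a regular point.


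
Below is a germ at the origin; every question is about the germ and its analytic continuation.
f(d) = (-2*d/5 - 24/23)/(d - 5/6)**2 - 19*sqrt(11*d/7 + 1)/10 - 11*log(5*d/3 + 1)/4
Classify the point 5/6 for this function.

The point is a pole of order 2.

The denominator factor d - 5/6 vanishes at 5/6 and appears to the power 2; the numerator there equals -95/69, nonzero, and no other factor vanishes.
The branch terms are analytic at this point.
Hence a pole whose order is the multiplicity, 2.


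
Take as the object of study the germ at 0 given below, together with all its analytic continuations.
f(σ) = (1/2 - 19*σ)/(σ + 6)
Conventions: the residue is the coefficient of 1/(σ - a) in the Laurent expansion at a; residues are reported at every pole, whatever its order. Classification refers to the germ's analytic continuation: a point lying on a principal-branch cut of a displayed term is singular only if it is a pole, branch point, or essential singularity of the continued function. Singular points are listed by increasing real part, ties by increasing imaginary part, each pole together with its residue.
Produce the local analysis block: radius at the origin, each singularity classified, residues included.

Denominator factor (σ + 6): pole of order 1 at -6, modulus 6.
The radius of convergence is the smallest modulus among the singular points: 6.
At the order-1 pole -6 set g(σ) = (σ - (-6))*f(σ) = 1/2 - 19*σ.
Simple pole: residue = g(a) at a = -6, which is 229/2.

Radius of convergence at 0: 6.
At -6: a pole of order 1; residue 229/2.


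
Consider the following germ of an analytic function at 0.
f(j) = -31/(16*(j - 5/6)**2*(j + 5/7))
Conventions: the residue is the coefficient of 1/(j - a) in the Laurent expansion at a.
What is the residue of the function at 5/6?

At the order-2 pole 5/6 set g(j) = (j - (5/6))^2*f(j) = -31/(16*(j + 5/7)).
Order-2 pole: residue = g'(a); g'(5/6) = 13671/16900, so the residue is 13671/16900.

The residue is 13671/16900.


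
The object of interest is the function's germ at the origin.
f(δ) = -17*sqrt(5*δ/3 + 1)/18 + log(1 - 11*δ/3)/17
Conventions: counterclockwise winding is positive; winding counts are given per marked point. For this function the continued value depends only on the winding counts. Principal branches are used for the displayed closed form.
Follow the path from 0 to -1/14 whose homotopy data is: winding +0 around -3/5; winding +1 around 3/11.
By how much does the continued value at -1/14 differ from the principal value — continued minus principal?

The rational part is single-valued and drops out of the difference; each branch term changes only by its own monodromy.
(-17/18)*sqrt(1 - δ/(-3/5)): winding +0 is even, the square root returns to the same sheet, contribution 0.
(1/17)*log(1 - δ/(3/11)): each positive loop around 3/11 adds 2*pi*i to the log, so winding +1 contributes (1/17)*(1)*2*pi*i = (2/17)*pi*i.
Summing the contributions at δ = -1/14 gives (2/17)*pi*i.

Continued minus principal equals (2/17)*pi*i.


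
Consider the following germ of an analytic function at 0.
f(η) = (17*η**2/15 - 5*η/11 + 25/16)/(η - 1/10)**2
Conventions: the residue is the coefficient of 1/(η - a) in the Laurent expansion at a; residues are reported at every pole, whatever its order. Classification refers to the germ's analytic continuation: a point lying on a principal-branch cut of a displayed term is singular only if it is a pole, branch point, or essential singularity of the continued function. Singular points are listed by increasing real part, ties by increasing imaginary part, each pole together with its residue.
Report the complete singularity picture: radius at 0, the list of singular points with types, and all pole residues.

Radius of convergence at 0: 1/10.
At 1/10: a pole of order 2; residue -188/825.

Denominator factor (η - 1/10)^2: pole of order 2 at 1/10, modulus 1/10.
The radius of convergence is the smallest modulus among the singular points: 1/10.
At the order-2 pole 1/10 set g(η) = (η - (1/10))^2*f(η) = 17*η**2/15 - 5*η/11 + 25/16.
Order-2 pole: residue = g'(a); g'(1/10) = -188/825, so the residue is -188/825.


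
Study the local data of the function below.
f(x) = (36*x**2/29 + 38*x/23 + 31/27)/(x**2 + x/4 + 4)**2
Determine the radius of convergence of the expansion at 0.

Denominator factor (x**2 + x/4 + 4)^2: discriminant -255/16, complex-conjugate roots (-1/8) + ((1/8)*sqrt(255))*i and (-1/8) - ((1/8)*sqrt(255))*i; poles of order 2, moduli 2 and 2.
The radius of convergence is the smallest modulus among the singular points: 2.

The radius of convergence is 2.


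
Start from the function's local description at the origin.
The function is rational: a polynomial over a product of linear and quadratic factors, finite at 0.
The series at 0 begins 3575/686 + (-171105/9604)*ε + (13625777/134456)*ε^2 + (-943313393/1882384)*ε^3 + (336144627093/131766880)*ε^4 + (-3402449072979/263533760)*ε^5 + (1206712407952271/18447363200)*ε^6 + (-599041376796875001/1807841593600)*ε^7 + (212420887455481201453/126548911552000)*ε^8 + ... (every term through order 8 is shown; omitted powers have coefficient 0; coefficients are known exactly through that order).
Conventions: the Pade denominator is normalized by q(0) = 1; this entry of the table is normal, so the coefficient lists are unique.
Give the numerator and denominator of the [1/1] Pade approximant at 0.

The Pade approximant has numerator coefficients [3575/686, 176683925/14939022]; denominator coefficients [1, 1238707/217770].


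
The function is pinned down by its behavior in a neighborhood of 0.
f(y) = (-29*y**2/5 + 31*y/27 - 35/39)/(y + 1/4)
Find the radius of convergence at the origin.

The radius of convergence is 1/4.

Denominator factor (y + 1/4): pole of order 1 at -1/4, modulus 1/4.
The radius of convergence is the smallest modulus among the singular points: 1/4.


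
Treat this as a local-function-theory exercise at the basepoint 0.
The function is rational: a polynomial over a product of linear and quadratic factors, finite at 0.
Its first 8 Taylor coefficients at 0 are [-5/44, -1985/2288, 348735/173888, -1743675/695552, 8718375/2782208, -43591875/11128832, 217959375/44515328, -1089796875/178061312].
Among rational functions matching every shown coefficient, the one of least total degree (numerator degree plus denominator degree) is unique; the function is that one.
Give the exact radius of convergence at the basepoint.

No rational of total degree below 3 reproduces all 8 coefficients; solving the [2/1] Pade equations on them gives f(θ) = (14*θ**2/19 - 21*θ/26 - 1/11)/(θ + 4/5), whose expansion matches every shown term.
Denominator factor (θ + 4/5): pole of order 1 at -4/5, modulus 4/5.
The radius of convergence is the smallest modulus among the singular points: 4/5.

The radius of convergence is 4/5.


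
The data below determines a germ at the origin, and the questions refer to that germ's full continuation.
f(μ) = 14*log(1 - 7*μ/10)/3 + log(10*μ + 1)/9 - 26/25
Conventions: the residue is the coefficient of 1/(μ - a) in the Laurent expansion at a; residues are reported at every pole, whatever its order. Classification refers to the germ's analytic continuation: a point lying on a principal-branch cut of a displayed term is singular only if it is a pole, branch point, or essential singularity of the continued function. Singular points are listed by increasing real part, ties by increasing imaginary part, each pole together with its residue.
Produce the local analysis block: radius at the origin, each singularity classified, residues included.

Branch term (14/3)*log(1 - μ/(10/7)): its argument vanishes at μ = 10/7, a logarithmic branch point, modulus 10/7.
Branch term (1/9)*log(1 - μ/(-1/10)): its argument vanishes at μ = -1/10, a logarithmic branch point, modulus 1/10.
The radius of convergence is the smallest modulus among the singular points: 1/10.
List the singular points by increasing real part (a conjugate pair: the negative imaginary part first).

Radius of convergence at 0: 1/10.
At -1/10: a logarithmic branch point.
At 10/7: a logarithmic branch point.


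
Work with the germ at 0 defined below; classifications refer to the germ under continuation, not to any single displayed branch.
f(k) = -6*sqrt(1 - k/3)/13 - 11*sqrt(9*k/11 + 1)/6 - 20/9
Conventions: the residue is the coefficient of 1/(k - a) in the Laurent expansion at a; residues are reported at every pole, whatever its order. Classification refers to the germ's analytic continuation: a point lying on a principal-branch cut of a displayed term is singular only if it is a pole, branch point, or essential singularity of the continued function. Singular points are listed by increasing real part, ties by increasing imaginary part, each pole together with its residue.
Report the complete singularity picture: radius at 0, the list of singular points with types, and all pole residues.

Branch term (-6/13)*sqrt(1 - k/(3)): its argument vanishes at k = 3, a square-root branch point, modulus 3.
Branch term (-11/6)*sqrt(1 - k/(-11/9)): its argument vanishes at k = -11/9, a square-root branch point, modulus 11/9.
The radius of convergence is the smallest modulus among the singular points: 11/9.
List the singular points by increasing real part (a conjugate pair: the negative imaginary part first).

Radius of convergence at 0: 11/9.
At -11/9: an algebraic (square-root) branch point.
At 3: an algebraic (square-root) branch point.


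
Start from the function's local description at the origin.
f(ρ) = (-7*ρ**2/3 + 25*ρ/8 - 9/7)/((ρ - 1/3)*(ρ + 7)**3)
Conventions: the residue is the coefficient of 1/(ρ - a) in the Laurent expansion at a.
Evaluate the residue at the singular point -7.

The residue is 761/596288.

At the order-3 pole -7 set g(ρ) = (ρ - (-7))^3*f(ρ) = (-7*ρ**2/3 + 25*ρ/8 - 9/7)/(ρ - 1/3).
Order-3 pole: residue = g''(a)/2; g''(-7) = 761/298144, so the residue is 761/596288.


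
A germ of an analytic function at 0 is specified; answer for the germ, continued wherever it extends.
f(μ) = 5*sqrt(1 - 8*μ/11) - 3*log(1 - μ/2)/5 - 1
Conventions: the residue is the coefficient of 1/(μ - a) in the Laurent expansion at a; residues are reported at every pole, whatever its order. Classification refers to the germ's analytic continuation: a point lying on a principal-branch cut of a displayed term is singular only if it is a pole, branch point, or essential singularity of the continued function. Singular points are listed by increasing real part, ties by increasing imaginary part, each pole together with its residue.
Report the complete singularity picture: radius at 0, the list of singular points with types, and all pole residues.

Radius of convergence at 0: 11/8.
At 11/8: an algebraic (square-root) branch point.
At 2: a logarithmic branch point.

Branch term (-3/5)*log(1 - μ/(2)): its argument vanishes at μ = 2, a logarithmic branch point, modulus 2.
Branch term (5)*sqrt(1 - μ/(11/8)): its argument vanishes at μ = 11/8, a square-root branch point, modulus 11/8.
The radius of convergence is the smallest modulus among the singular points: 11/8.
List the singular points by increasing real part (a conjugate pair: the negative imaginary part first).


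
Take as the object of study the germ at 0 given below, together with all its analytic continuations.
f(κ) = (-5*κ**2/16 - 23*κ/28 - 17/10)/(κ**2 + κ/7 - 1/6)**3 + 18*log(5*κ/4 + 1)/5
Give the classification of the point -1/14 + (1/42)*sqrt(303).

The denominator factor κ**2 + κ/7 - 1/6 vanishes at -1/14 + (1/42)*sqrt(303) and appears to the power 3; the numerator there equals -1247/735 - (29/1568)*sqrt(303), nonzero, and no other factor vanishes.
The branch terms are analytic at this point.
Hence a pole whose order is the multiplicity, 3.

The point is a pole of order 3.


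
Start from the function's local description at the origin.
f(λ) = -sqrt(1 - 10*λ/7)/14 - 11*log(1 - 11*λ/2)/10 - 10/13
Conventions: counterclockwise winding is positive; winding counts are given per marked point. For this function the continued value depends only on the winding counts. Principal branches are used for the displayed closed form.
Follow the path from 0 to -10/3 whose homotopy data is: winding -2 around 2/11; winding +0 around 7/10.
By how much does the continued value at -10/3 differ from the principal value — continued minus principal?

The rational part is single-valued and drops out of the difference; each branch term changes only by its own monodromy.
(-11/10)*log(1 - λ/(2/11)): each positive loop around 2/11 adds 2*pi*i to the log, so winding -2 contributes (-11/10)*(-2)*2*pi*i = (22/5)*pi*i.
(-1/14)*sqrt(1 - λ/(7/10)): winding +0 is even, the square root returns to the same sheet, contribution 0.
Summing the contributions at λ = -10/3 gives (22/5)*pi*i.

Continued minus principal equals (22/5)*pi*i.


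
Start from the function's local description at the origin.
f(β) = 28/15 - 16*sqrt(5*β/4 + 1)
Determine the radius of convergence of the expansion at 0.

Branch term (-16)*sqrt(1 - β/(-4/5)): its argument vanishes at β = -4/5, a square-root branch point, modulus 4/5.
The radius of convergence is the smallest modulus among the singular points: 4/5.

The radius of convergence is 4/5.


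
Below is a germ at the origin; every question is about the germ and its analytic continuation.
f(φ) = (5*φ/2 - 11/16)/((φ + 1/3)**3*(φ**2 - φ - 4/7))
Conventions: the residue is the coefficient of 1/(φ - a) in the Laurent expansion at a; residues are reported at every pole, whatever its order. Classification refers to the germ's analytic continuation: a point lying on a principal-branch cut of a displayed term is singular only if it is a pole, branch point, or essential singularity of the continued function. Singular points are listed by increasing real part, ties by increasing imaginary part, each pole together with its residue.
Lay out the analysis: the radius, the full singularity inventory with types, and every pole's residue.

Radius of convergence at 0: 1/3.
At 1/2 - (1/14)*sqrt(161): a pole of order 1; residue -19790757/16384 - (35882595/376832)*sqrt(161).
At -1/3: a pole of order 3; residue 19790757/8192.
At 1/2 + (1/14)*sqrt(161): a pole of order 1; residue -19790757/16384 + (35882595/376832)*sqrt(161).


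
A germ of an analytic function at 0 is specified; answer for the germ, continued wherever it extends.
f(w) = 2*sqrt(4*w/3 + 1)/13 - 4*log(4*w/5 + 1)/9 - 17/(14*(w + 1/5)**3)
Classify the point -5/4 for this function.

The term (-4/9)*log(1 - w/(-5/4)) has argument 1 - -5/4/(-5/4) = 0 at -5/4: a logarithmic (infinitely-sheeted) branch point; the remaining terms are analytic or single-valued there.

The point is a logarithmic branch point.


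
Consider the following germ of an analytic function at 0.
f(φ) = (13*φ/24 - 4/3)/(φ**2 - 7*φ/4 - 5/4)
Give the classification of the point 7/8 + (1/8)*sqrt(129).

The point is a pole of order 1.

The denominator factor φ**2 - 7*φ/4 - 5/4 vanishes at 7/8 + (1/8)*sqrt(129) and appears to the power 1; the numerator there equals -55/64 + (13/192)*sqrt(129), nonzero, and no other factor vanishes.
Hence a pole whose order is the multiplicity, 1.


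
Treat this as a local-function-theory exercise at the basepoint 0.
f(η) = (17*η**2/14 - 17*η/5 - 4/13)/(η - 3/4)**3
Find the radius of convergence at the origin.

Denominator factor (η - 3/4)^3: pole of order 3 at 3/4, modulus 3/4.
The radius of convergence is the smallest modulus among the singular points: 3/4.

The radius of convergence is 3/4.


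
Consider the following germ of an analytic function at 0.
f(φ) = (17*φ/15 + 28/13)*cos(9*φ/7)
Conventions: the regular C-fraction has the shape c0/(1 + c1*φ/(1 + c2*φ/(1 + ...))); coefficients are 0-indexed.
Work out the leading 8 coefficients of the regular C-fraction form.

Taylor coefficients (expand at 0): a_0 = 28/13, a_1 = 17/15, a_2 = -162/91, a_3 = -459/490, a_4 = 2187/8918, a_5 = 12393/96040, a_6 = -59049/4369820, a_7 = -334611/47059600.
c0 = a_0 = 28/13. Peel one level at a time: if S = 1 + c*φ/S' with S'(0) = 1, then c is the φ-coefficient of S and S' = c*φ/(S - 1).
S_1 = c0/f = 1 + (-221/420)*φ + (194641/176400)*φ^2 + ...; c1 = -221/420.
S_2 = c1*φ/(S_1 - 1) = 1 + (194641/92820)*φ + (15765921/4786418)*φ^2 + ...; c2 = 194641/92820.
S_3 = c2*φ/(S_2 - 1) = 1 + (-2430/1547)*φ + (-4920750/9537409)*φ^2 + ...; c3 = -2430/1547.
S_4 = c3*φ/(S_3 - 1) = 1 + (-447525/1362487)*φ + (-482257743435/7425483300676)*φ^2 + ...; c4 = -447525/1362487.
S_5 = c4*φ/(S_4 - 1) = 1 + (-16164161/81749220)*φ + (4139852737/34334672400)*φ^2 + ...; c5 = -16164161/81749220.
S_6 = c5*φ/(S_5 - 1) = 1 + (4139852737/6788947620)*φ + (65268591203175777/1280272494086212900)*φ^2 + ...; c6 = 4139852737/6788947620.
S_7 = c6*φ/(S_6 - 1) = 1 + (-47297763/565745635)*φ + ...; c7 = -47297763/565745635.

The regular C-fraction coefficients are [28/13, -221/420, 194641/92820, -2430/1547, -447525/1362487, -16164161/81749220, 4139852737/6788947620, -47297763/565745635].


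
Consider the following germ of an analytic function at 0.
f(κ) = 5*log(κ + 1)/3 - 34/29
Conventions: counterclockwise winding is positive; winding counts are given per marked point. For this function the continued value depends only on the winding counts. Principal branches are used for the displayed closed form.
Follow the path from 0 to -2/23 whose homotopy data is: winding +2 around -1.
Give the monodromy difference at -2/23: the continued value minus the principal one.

The rational part is single-valued and drops out of the difference; each branch term changes only by its own monodromy.
(5/3)*log(1 - κ/(-1)): each positive loop around -1 adds 2*pi*i to the log, so winding +2 contributes (5/3)*(2)*2*pi*i = (20/3)*pi*i.
Summing the contributions at κ = -2/23 gives (20/3)*pi*i.

Continued minus principal equals (20/3)*pi*i.


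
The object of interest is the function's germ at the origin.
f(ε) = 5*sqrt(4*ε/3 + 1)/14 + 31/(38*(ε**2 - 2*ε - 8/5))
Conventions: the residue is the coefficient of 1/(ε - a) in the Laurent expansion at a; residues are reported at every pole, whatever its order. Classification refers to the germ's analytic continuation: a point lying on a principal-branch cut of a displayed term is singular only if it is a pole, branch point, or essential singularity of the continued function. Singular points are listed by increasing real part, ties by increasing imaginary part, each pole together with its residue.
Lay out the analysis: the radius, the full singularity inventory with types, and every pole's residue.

Denominator factor (ε**2 - 2*ε - 8/5): discriminant 52/5, real irrational roots 1 + (1/5)*sqrt(65) and 1 - (1/5)*sqrt(65); poles of order 1, moduli 1 + (1/5)*sqrt(65) and -1 + (1/5)*sqrt(65).
Branch term (5/14)*sqrt(1 - ε/(-3/4)): its argument vanishes at ε = -3/4, a square-root branch point, modulus 3/4.
The radius of convergence is the smallest modulus among the singular points: -1 + (1/5)*sqrt(65).
The branch term is analytic at 1 - (1/5)*sqrt(65) and contributes nothing to the residue; only the rational part matters.
The factor ε**2 - 2*ε - 8/5 splits as (ε - a)(ε - a') with a = 1 - (1/5)*sqrt(65), a' = 1 + (1/5)*sqrt(65). At the order-1 pole a set g(ε) = (ε - a)*(rational part) = [31/38] / (ε - a').
Simple pole: residue = g(a) at a = 1 - (1/5)*sqrt(65), which is -(31/988)*sqrt(65).
The branch term is analytic at 1 + (1/5)*sqrt(65) and contributes nothing to the residue; only the rational part matters.
The factor ε**2 - 2*ε - 8/5 splits as (ε - a)(ε - a') with a = 1 + (1/5)*sqrt(65), a' = 1 - (1/5)*sqrt(65). At the order-1 pole a set g(ε) = (ε - a)*(rational part) = [31/38] / (ε - a').
Simple pole: residue = g(a) at a = 1 + (1/5)*sqrt(65), which is (31/988)*sqrt(65).
List the singular points by increasing real part (a conjugate pair: the negative imaginary part first).

Radius of convergence at 0: -1 + (1/5)*sqrt(65).
At -3/4: an algebraic (square-root) branch point.
At 1 - (1/5)*sqrt(65): a pole of order 1; residue -(31/988)*sqrt(65).
At 1 + (1/5)*sqrt(65): a pole of order 1; residue (31/988)*sqrt(65).
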